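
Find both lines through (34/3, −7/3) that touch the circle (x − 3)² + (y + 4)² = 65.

8x − y = 93 and 7x + 4y = 70

A line y − (−7/3) = m(x − (34/3)) is tangent when its distance from (3, −4) is √65:
[m·(−25/3) − (−5/3)]² = 65(m² + 1)
4m² − 25m − 56 = 0, so m = 8 or m = −7/4.
With m = 8: 8x − y = 93. With m = −7/4: 7x + 4y = 70.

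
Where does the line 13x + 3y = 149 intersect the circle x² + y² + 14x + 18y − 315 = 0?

(11, 2) and (14, −11)

Express y = (149 − 13x)/3 and substitute into the circle:
178x² − 4450x + 27412 = 0  ⟹  x² − 25x + 154 = 0
x = 14 or x = 11, giving (14, −11) and (11, 2).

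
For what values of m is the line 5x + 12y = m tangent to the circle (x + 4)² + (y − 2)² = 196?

For a tangent, require d(centre, line) = r = 14.
|5·(−4) + 12·2 − m| / √169 = 14
|m − (4)| = 14·13, so m = 186 or m = −178.

m = −178 or m = 186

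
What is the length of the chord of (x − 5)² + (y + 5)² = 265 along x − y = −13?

√2

Express y = x + 13 and substitute into the circle:
2x² + 26x + 84 = 0  ⟹  x² + 13x + 42 = 0
x = −6 or x = −7, giving (−6, 7) and (−7, 6).
|(−6, 7) − (−7, 6)| = √((1)² + (1)²) = √2.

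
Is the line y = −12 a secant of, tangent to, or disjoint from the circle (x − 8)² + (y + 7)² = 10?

Centre (8, −7), r² = 10. Distance² from centre to line = (5)² = 25.
Since d² > r², the line lies outside the circle.

disjoint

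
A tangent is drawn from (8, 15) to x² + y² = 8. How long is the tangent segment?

√281

With centre O = (0, 0), |OP|² = 289 and r² = 8.
By the tangent–radius right angle, tangent length = √(|PO|² − r²) = √281.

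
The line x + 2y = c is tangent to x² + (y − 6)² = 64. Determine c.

c = 12 ± 8√5

For a tangent, require d(centre, line) = r = 8.
|1·0 + 2·6 − c| / √5 = 8
|c − (12)| = 8√5.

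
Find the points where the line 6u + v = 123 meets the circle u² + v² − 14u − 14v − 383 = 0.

Substitute v = −6u + 123:
37u² − 1406u + 13024 = 0  ⟹  u² − 38u + 352 = 0
u = 22 or u = 16, giving (22, −9) and (16, 27).

(16, 27) and (22, −9)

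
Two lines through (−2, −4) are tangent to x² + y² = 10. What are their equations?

3x + y = −10 and x − 3y = 10

A line y − (−4) = m(x − (−2)) is tangent when its distance from (0, 0) is √10:
(2m − (4))² = 10(m² + 1)
3m² + 8m − 3 = 0, so m = −3 or m = 1/3.
Through (−2, −4) these give 3x + y = −10 and x − 3y = 10.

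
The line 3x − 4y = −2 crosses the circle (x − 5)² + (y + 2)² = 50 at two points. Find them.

Substitute y = (2 + 3x)/4:
25x² − 100x − 300 = 0  ⟹  x² − 4x − 12 = 0
x = 6 or x = −2, giving (6, 5) and (−2, −1).

(−2, −1) and (6, 5)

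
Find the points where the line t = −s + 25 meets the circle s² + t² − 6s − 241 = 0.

Substitute t = −s + 25:
2s² − 56s + 384 = 0  ⟹  s² − 28s + 192 = 0
s = 16 or s = 12, giving (16, 9) and (12, 13).

(12, 13) and (16, 9)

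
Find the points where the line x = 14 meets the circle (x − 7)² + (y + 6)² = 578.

(14, −29) and (14, 17)

The line gives x = 14. Substituting into the circle:
y² + 12y − 493 = 0
y = 17 or y = −29, giving (14, 17) and (14, −29).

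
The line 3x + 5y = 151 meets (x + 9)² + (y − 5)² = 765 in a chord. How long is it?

3√34

Substitute y = (151 − 3x)/5:
34x² − 306x − 1224 = 0  ⟹  x² − 9x − 36 = 0
x = 12 or x = −3, giving (12, 23) and (−3, 32).
Chord length = distance between (12, 23) and (−3, 32) = √306 = 3√34.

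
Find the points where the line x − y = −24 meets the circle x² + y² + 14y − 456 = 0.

(−19, 5) and (−12, 12)

Express y = x + 24 and substitute into the circle:
2x² + 62x + 456 = 0  ⟹  x² + 31x + 228 = 0
x = −12 or x = −19, giving (−12, 12) and (−19, 5).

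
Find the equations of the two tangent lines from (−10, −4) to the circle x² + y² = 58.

3x + 7y = −58 and 7x − 3y = −58

A line y − (−4) = m(x − (−10)) is tangent when its distance from (0, 0) is √58:
[m·(10) − (4)]² = 58(m² + 1)
21m² − 40m − 21 = 0, so m = −3/7 or m = 7/3.
Through (−10, −4) these give 3x + 7y = −58 and 7x − 3y = −58.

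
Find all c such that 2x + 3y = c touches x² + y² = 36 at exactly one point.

The line touches the circle iff its distance from (0, 0) is 6:
|2·0 + 3·0 − c| / √13 = 6
|c| = 6√13.

c = ±6√13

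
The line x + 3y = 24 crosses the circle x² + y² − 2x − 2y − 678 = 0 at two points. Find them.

(−21, 15) and (27, −1)

From the line, y = (24 − x)/3. Substituting:
10x² − 60x − 5670 = 0  ⟹  x² − 6x − 567 = 0
x = 27 or x = −21, giving (27, −1) and (−21, 15).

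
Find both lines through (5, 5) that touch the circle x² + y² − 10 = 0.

A line y − (5) = m(x − (5)) is tangent when its distance from (0, 0) is √10:
[m·(−5) − (−5)]² = 10(m² + 1)
3m² − 10m + 3 = 0, so m = 3 or m = 1/3.
Through (5, 5) these give 3x − y = 10 and x − 3y = −10.

3x − y = 10 and x − 3y = −10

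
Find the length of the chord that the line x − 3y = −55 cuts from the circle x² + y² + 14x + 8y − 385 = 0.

The distance from (−7, −4) to the line is 60/√10, and r² = 450.
Half the chord is √(r² − d²) = √(90), so the full chord is 6√10.

6√10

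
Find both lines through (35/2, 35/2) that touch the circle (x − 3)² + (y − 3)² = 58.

3x − 7y = −70 and 7x − 3y = 70

Write the tangent as mx − y + (35/2 − m·(35/2)) = 0 and set its distance from the centre to √58:
[m·(−29/2) − (−29/2)]² = 58(m² + 1)
21m² − 58m + 21 = 0, so m = 3/7 or m = 7/3.
With m = 3/7: 3x − 7y = −70. With m = 7/3: 7x − 3y = 70.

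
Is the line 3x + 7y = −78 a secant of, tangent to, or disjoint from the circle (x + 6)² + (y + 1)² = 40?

Substituting the line into the circle gives 58x² + 1014x + 4845 = 0.
Δ = 1028196 − 1124040 = −95844.
No real roots: the line does not meet the circle.

disjoint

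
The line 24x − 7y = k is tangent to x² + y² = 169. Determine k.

Tangency holds when the distance from the centre (0, 0) to the line equals the radius 13:
|24·0 − 7·0 − k| / √625 = 13
|k| = 13·25, so k = 325 or k = −325.

k = −325 or k = 325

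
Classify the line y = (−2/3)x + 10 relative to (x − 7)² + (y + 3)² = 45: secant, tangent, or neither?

Substituting the line into the circle gives 13x² − 282x + 1557 = 0.
Δ = 79524 − 80964 = −1440.
No real roots: the line does not meet the circle.

neither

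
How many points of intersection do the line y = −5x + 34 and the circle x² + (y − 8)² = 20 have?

0

Centre (0, 8), r² = 20. Distance² from centre to line = (−26)²/26 = 26.
Since d² > r², the line lies outside the circle.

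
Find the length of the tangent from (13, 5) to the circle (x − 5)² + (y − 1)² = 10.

The centre is (5, 1) and r = √10. The square of the distance from P to the centre is 64 + 16 = 80.
The tangent meets the radius at right angles, so tangent² = |PO|² − r² = 80 − 10 = 70.

√70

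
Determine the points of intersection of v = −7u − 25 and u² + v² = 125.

Express v = −7u − 25 and substitute into the circle:
50u² + 350u + 500 = 0  ⟹  u² + 7u + 10 = 0
u = −2 or u = −5, giving (−2, −11) and (−5, 10).

(−5, 10) and (−2, −11)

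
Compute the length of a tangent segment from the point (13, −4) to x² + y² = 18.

With centre O = (0, 0), |OP|² = 185 and r² = 18.
The tangent meets the radius at right angles, so tangent² = |PO|² − r² = 185 − 18 = 167.

√167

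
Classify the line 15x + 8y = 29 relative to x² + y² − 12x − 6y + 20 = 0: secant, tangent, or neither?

tangent

d² = (15·6 + 8·3 − (29))²/289 = 25; r² = 25.
Since d² = r², the line is tangent.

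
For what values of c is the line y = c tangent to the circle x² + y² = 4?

c = −2 or c = 2

The line touches the circle iff its distance from (0, 0) is 2:
|0·0 + 1·0 − c| / √1 = 2
|c| = 2, so c = 2 or c = −2.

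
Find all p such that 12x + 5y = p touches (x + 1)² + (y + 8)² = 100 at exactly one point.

For a tangent, require d(centre, line) = r = 10.
|12·(−1) + 5·(−8) − p| / √169 = 10
|p − (−52)| = 10·13, so p = 78 or p = −182.

p = −182 or p = 78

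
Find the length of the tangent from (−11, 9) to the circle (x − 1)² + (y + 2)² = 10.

√255

The centre is (1, −2) and r = √10. The square of the distance from P to the centre is 144 + 121 = 265.
Power of the point: PT² = |PO|² − r² = 255, so PT = √255.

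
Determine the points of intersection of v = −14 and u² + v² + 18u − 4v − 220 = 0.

(−16, −14) and (−2, −14)

Substitute v = −14:
u² + 18u + 32 = 0
u = −2 or u = −16, giving (−2, −14) and (−16, −14).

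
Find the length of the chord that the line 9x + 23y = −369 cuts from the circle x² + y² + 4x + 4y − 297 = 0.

Express y = (−369 − 9x)/23 and substitute into the circle:
610x² + 7930x − 54900 = 0  ⟹  x² + 13x − 90 = 0
x = 5 or x = −18, giving (5, −18) and (−18, −9).
Chord length = distance between (5, −18) and (−18, −9) = √610 = √610.

√610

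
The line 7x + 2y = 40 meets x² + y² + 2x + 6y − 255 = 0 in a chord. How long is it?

4√53

The distance from (−1, −3) to the line is 53/√53, and r² = 265.
Half the chord is √(r² − d²) = √(212), so the full chord is 4√53.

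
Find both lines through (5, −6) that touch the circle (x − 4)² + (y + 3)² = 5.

Write the tangent as mx − y + (−6 − m·(5)) = 0 and set its distance from the centre to √5:
(−1m − (3))² = 5(m² + 1)
2m² − 3m − 2 = 0, so m = 2 or m = −1/2.
With m = 2: 2x − y = 16. With m = −1/2: x + 2y = −7.

2x − y = 16 and x + 2y = −7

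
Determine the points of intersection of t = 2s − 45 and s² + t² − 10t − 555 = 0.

(16, −13) and (24, 3)

Substitute t = 2s − 45:
5s² − 200s + 1920 = 0  ⟹  s² − 40s + 384 = 0
s = 24 or s = 16, giving (24, 3) and (16, −13).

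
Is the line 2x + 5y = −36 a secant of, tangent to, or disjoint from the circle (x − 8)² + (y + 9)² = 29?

secant

Centre (8, −9), r² = 29. Distance² from centre to line = (7)²/29 = 49/29.
Since d² < r², the line cuts the circle twice.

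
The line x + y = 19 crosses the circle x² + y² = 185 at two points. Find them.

(8, 11) and (11, 8)

Express y = −x + 19 and substitute into the circle:
2x² − 38x + 176 = 0  ⟹  x² − 19x + 88 = 0
x = 11 or x = 8, giving (11, 8) and (8, 11).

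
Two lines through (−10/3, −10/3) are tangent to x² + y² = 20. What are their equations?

Let a tangent through (−10/3, −10/3) have slope m. Its distance from (0, 0) must equal 2√5:
[m·(10/3) − (10/3)]² = 20(m² + 1)
2m² + 5m + 2 = 0, so m = −1/2 or m = −2.
Through (−10/3, −10/3) these give x + 2y = −10 and 2x + y = −10.

x + 2y = −10 and 2x + y = −10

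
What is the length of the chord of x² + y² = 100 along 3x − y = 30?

The distance from (0, 0) to the line is 30/√10, and r² = 100.
Chord = 2√(r² − d²) = 2·√(10) = 2√10.

2√10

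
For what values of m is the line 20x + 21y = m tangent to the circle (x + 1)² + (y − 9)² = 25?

Tangency holds when the distance from the centre (−1, 9) to the line equals the radius 5:
|20·(−1) + 21·9 − m| / √841 = 5
|m − (169)| = 5·29, so m = 314 or m = 24.

m = 24 or m = 314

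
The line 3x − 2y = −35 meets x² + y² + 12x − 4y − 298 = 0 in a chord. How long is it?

10√13

Centre (−6, 2), r² = 338. Perpendicular distance d from centre to line = |13| / √13 = 13/√13.
Chord = 2√(r² − d²) = 2·√(325) = 10√13.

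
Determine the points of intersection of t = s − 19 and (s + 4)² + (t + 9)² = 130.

Express t = s − 19 and substitute into the circle:
2s² − 12s − 14 = 0  ⟹  s² − 6s − 7 = 0
s = 7 or s = −1, giving (7, −12) and (−1, −20).

(−1, −20) and (7, −12)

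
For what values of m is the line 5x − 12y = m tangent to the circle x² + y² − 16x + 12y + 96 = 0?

m = 86 or m = 138

For a tangent, require d(centre, line) = r = 2.
|5·8 − 12·(−6) − m| / √169 = 2
|m − (112)| = 2·13, so m = 138 or m = 86.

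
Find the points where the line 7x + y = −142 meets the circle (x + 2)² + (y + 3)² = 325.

(−20, −2) and (−19, −9)

From the line, y = −7x − 142. Substituting:
50x² + 1950x + 19000 = 0  ⟹  x² + 39x + 380 = 0
x = −19 or x = −20, giving (−19, −9) and (−20, −2).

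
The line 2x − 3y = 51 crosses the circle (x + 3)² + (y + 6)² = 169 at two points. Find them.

(−3, −19) and (9, −11)

Express y = (−51 + 2x)/3 and substitute into the circle:
13x² − 78x − 351 = 0  ⟹  x² − 6x − 27 = 0
x = 9 or x = −3, giving (9, −11) and (−3, −19).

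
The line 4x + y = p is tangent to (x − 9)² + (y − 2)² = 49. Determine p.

p = 38 ± 7√17

The line touches the circle iff its distance from (9, 2) is 7:
|4·9 + 1·2 − p| / √17 = 7
|p − (38)| = 7√17.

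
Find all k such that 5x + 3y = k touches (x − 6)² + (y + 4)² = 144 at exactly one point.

The line touches the circle iff its distance from (6, −4) is 12:
|5·6 + 3·(−4) − k| / √34 = 12
|k − (18)| = 12√34.

k = 18 ± 12√34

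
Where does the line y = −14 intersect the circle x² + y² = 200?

(−2, −14) and (2, −14)

Substitute y = −14:
x² − 4 = 0
x = 2 or x = −2, giving (2, −14) and (−2, −14).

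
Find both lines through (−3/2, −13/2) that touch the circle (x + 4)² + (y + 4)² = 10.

3x − y = 2 and x − 3y = 18

Write the tangent as mx − y + (−13/2 − m·(−3/2)) = 0 and set its distance from the centre to √10:
[m·(−5/2) − (5/2)]² = 10(m² + 1)
3m² − 10m + 3 = 0, so m = 3 or m = 1/3.
With m = 3: 3x − y = 2. With m = 1/3: x − 3y = 18.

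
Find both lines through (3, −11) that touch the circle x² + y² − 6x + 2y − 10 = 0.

2x + y = −5 and 2x − y = 17

A line y − (−11) = m(x − (3)) is tangent when its distance from (3, −1) is 2√5:
(0m − (10))² = 20(m² + 1)
m² − 4 = 0, so m = −2 or m = 2.
With m = −2: 2x + y = −5. With m = 2: 2x − y = 17.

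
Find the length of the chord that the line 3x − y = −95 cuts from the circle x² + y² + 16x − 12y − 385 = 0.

Centre (−8, 6), r² = 485. Perpendicular distance d from centre to line = |65| / √10 = 65/√10.
Chord = 2√(r² − d²) = 2·√(125/2) = 5√10.

5√10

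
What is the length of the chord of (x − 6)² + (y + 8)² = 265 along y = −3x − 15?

The distance from (6, −8) to the line is 25/√10, and r² = 265.
Chord = 2√(r² − d²) = 2·√(405/2) = 9√10.

9√10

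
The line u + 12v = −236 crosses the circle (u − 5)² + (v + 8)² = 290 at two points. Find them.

(−8, −19) and (16, −21)

Express v = (−236 − u)/12 and substitute into the circle:
145u² − 1160u − 18560 = 0  ⟹  u² − 8u − 128 = 0
u = 16 or u = −8, giving (16, −21) and (−8, −19).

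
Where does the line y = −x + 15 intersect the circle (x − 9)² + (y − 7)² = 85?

Express y = −x + 15 and substitute into the circle:
2x² − 34x + 60 = 0  ⟹  x² − 17x + 30 = 0
x = 15 or x = 2, giving (15, 0) and (2, 13).

(2, 13) and (15, 0)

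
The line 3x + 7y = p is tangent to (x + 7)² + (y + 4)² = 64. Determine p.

For a tangent, require d(centre, line) = r = 8.
|3·(−7) + 7·(−4) − p| / √58 = 8
|p − (−49)| = 8√58.

p = −49 ± 8√58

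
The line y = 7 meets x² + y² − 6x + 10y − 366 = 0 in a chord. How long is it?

32

The distance from (3, −5) to the line is 12, and r² = 400.
Half the chord is √(r² − d²) = √(256), so the full chord is 32.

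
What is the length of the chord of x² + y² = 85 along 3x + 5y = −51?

The distance from (0, 0) to the line is 51/√34, and r² = 85.
Half the chord is √(r² − d²) = √(17/2), so the full chord is √34.

√34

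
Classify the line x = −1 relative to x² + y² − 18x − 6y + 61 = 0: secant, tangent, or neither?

neither

Substituting the line into the circle gives y² − 6y + 80 = 0.
Δ = 36 − 320 = −284.
No real roots: the line does not meet the circle.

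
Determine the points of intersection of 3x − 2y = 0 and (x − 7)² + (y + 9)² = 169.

(−6, −9) and (2, 3)

From the line, y = (3x)/2. Substituting:
13x² + 52x − 156 = 0  ⟹  x² + 4x − 12 = 0
x = 2 or x = −6, giving (2, 3) and (−6, −9).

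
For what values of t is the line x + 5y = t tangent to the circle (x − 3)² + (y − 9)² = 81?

Tangency holds when the distance from the centre (3, 9) to the line equals the radius 9:
|1·3 + 5·9 − t| / √26 = 9
|t − (48)| = 9√26.

t = 48 ± 9√26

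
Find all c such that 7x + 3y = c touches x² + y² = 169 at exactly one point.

For a tangent, require d(centre, line) = r = 13.
|7·0 + 3·0 − c| / √58 = 13
|c| = 13√58.

c = ±13√58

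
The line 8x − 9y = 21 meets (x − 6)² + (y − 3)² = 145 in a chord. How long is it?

The distance from (6, 3) to the line is 0/√145, and r² = 145.
Chord = 2√(r² − d²) = 2·√(145) = 2√145.

2√145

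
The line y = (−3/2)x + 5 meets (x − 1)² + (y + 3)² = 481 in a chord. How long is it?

The distance from (1, −3) to the line is 13/√13, and r² = 481.
Chord = 2√(r² − d²) = 2·√(468) = 12√13.

12√13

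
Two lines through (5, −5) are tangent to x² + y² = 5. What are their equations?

Let a tangent through (5, −5) have slope m. Its distance from (0, 0) must equal √5:
[m·(−5) − (5)]² = 5(m² + 1)
2m² + 5m + 2 = 0, so m = −1/2 or m = −2.
Through (5, −5) these give x + 2y = −5 and 2x + y = 5.

x + 2y = −5 and 2x + y = 5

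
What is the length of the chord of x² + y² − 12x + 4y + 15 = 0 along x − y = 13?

Substitute y = x − 13:
2x² − 34x + 132 = 0  ⟹  x² − 17x + 66 = 0
x = 11 or x = 6, giving (11, −2) and (6, −7).
Chord length = distance between (11, −2) and (6, −7) = √50 = 5√2.

5√2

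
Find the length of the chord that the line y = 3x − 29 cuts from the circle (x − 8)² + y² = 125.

7√10

From the line, y = 3x − 29. Substituting:
10x² − 190x + 780 = 0  ⟹  x² − 19x + 78 = 0
x = 13 or x = 6, giving (13, 10) and (6, −11).
Chord length = distance between (13, 10) and (6, −11) = √490 = 7√10.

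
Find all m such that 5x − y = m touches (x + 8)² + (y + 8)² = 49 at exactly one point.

Tangency holds when the distance from the centre (−8, −8) to the line equals the radius 7:
|5·(−8) − 1·(−8) − m| / √26 = 7
|m − (−32)| = 7√26.

m = −32 ± 7√26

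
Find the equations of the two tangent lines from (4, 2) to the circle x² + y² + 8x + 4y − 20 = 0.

x + 3y = 10 and 3x − y = 10

Write the tangent as mx − y + (2 − m·(4)) = 0 and set its distance from the centre to 2√10:
(−8m − (−4))² = 40(m² + 1)
3m² − 8m − 3 = 0, so m = −1/3 or m = 3.
Through (4, 2) these give x + 3y = 10 and 3x − y = 10.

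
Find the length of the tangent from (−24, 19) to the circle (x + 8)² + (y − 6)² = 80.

The centre is (−8, 6) and r = 4√5. The square of the distance from P to the centre is 256 + 169 = 425.
By the tangent–radius right angle, tangent length = √(|PO|² − r²) = √345.

√345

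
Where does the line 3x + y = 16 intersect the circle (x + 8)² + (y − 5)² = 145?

(1, 13) and (4, 4)

Substitute y = −3x + 16:
10x² − 50x + 40 = 0  ⟹  x² − 5x + 4 = 0
x = 4 or x = 1, giving (4, 4) and (1, 13).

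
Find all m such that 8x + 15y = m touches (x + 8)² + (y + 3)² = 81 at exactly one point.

Tangency holds when the distance from the centre (−8, −3) to the line equals the radius 9:
|8·(−8) + 15·(−3) − m| / √289 = 9
|m − (−109)| = 9·17, so m = 44 or m = −262.

m = −262 or m = 44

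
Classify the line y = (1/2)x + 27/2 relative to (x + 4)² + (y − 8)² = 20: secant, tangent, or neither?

Substituting the line into the circle gives 5x² + 54x + 105 = 0.
Discriminant = (54)² − 4·5·(105) = 816 > 0.
Two real roots: the line is a secant.

secant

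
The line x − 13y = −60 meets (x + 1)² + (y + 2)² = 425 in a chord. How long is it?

3√170

Substitute y = (60 + x)/13:
170x² + 510x − 64260 = 0  ⟹  x² + 3x − 378 = 0
x = 18 or x = −21, giving (18, 6) and (−21, 3).
|(18, 6) − (−21, 3)| = √((39)² + (3)²) = 3√170.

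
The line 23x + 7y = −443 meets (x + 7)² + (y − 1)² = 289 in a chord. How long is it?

The distance from (−7, 1) to the line is 289/√578, and r² = 289.
Half the chord is √(r² − d²) = √(289/2), so the full chord is 17√2.

17√2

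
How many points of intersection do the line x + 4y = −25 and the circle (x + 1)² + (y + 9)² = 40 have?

Centre (−1, −9), r² = 40. Distance² from centre to line = (−12)²/17 = 144/17.
Since d² < r², the line cuts the circle twice.

2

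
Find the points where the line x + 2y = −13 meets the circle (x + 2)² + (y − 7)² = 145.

Express y = (−13 − x)/2 and substitute into the circle:
5x² + 70x + 165 = 0  ⟹  x² + 14x + 33 = 0
x = −3 or x = −11, giving (−3, −5) and (−11, −1).

(−11, −1) and (−3, −5)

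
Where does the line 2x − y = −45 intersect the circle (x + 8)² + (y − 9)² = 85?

(−17, 11) and (−15, 15)

Substitute y = 2x + 45:
5x² + 160x + 1275 = 0  ⟹  x² + 32x + 255 = 0
x = −15 or x = −17, giving (−15, 15) and (−17, 11).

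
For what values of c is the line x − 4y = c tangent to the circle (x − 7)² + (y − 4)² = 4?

c = −9 ± 2√17

The line touches the circle iff its distance from (7, 4) is 2:
|1·7 − 4·4 − c| / √17 = 2
|c − (−9)| = 2√17.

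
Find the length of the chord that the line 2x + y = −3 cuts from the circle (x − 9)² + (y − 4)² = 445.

16√5

Centre (9, 4), r² = 445. Perpendicular distance d from centre to line = |25| / √5 = 25/√5.
Chord = 2√(r² − d²) = 2·√(320) = 16√5.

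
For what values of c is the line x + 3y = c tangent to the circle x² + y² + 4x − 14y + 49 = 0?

c = 19 ± 2√10

For a tangent, require d(centre, line) = r = 2.
|1·(−2) + 3·7 − c| / √10 = 2
|c − (19)| = 2√10.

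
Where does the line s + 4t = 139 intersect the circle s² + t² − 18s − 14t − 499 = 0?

(11, 32) and (19, 30)

Express t = (139 − s)/4 and substitute into the circle:
17s² − 510s + 3553 = 0  ⟹  s² − 30s + 209 = 0
s = 19 or s = 11, giving (19, 30) and (11, 32).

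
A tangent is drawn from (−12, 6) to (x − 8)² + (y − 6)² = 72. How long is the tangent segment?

2√82

With centre O = (8, 6), |OP|² = 400 and r² = 72.
The tangent meets the radius at right angles, so tangent² = |PO|² − r² = 400 − 72 = 328.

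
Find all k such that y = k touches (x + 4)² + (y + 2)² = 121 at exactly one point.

k = −13 or k = 9

Tangency holds when the distance from the centre (−4, −2) to the line equals the radius 11:
|0·(−4) + 1·(−2) − k| / √1 = 11
|k − (−2)| = 11, so k = 9 or k = −13.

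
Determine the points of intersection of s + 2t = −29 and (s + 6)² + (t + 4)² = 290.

Express t = (−29 − s)/2 and substitute into the circle:
5s² + 90s − 575 = 0  ⟹  s² + 18s − 115 = 0
s = 5 or s = −23, giving (5, −17) and (−23, −3).

(−23, −3) and (5, −17)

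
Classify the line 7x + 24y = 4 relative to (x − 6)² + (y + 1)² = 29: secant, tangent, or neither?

d² = (7·6 + 24·(−1) − (4))²/625 = 196/625; r² = 29.
Since d² < r², the line cuts the circle twice.

secant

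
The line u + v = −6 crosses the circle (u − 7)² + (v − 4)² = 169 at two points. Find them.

From the line, v = −u − 6. Substituting:
2u² + 6u − 20 = 0  ⟹  u² + 3u − 10 = 0
u = 2 or u = −5, giving (2, −8) and (−5, −1).

(−5, −1) and (2, −8)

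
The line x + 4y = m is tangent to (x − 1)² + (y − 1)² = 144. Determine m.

Tangency holds when the distance from the centre (1, 1) to the line equals the radius 12:
|1·1 + 4·1 − m| / √17 = 12
|m − (5)| = 12√17.

m = 5 ± 12√17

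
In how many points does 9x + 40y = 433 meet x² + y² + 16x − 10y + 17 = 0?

2

Substituting the line into the circle gives 1681x² + 21406x + 41489 = 0.
Δ = 458216836 − 278972036 = 179244800.
Two real roots: the line is a secant.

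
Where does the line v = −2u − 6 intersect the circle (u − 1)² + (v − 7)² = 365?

(−13, 20) and (3, −12)

Express v = −2u − 6 and substitute into the circle:
5u² + 50u − 195 = 0  ⟹  u² + 10u − 39 = 0
u = 3 or u = −13, giving (3, −12) and (−13, 20).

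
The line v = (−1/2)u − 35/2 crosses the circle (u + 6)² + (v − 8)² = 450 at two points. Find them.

(−21, −7) and (−9, −13)

Express v = (−35 − u)/2 and substitute into the circle:
5u² + 150u + 945 = 0  ⟹  u² + 30u + 189 = 0
u = −9 or u = −21, giving (−9, −13) and (−21, −7).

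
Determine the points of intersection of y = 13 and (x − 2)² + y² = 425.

Express y = 13 and substitute into the circle:
x² − 4x − 252 = 0
x = 18 or x = −14, giving (18, 13) and (−14, 13).

(−14, 13) and (18, 13)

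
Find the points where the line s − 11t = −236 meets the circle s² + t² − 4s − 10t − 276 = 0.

From the line, t = (236 + s)/11. Substituting:
122s² − 122s − 3660 = 0  ⟹  s² − s − 30 = 0
s = 6 or s = −5, giving (6, 22) and (−5, 21).

(−5, 21) and (6, 22)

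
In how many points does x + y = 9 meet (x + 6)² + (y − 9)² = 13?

0

Substituting the line into the circle gives 2x² + 12x + 23 = 0.
Discriminant = (12)² − 4·2·(23) = −40 < 0.
No real roots: the line does not meet the circle.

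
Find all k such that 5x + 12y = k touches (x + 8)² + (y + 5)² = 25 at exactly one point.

k = −165 or k = −35

For a tangent, require d(centre, line) = r = 5.
|5·(−8) + 12·(−5) − k| / √169 = 5
|k − (−100)| = 5·13, so k = −35 or k = −165.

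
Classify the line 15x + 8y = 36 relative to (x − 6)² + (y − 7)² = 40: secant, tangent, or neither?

neither

Substituting the line into the circle gives 289x² − 168x + 144 = 0.
Discriminant = (−168)² − 4·289·(144) = −138240 < 0.
No real roots: the line does not meet the circle.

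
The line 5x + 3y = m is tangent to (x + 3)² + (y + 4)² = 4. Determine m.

Tangency holds when the distance from the centre (−3, −4) to the line equals the radius 2:
|5·(−3) + 3·(−4) − m| / √34 = 2
|m − (−27)| = 2√34.

m = −27 ± 2√34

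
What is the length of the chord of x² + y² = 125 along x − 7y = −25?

15√2

The distance from (0, 0) to the line is 25/√50, and r² = 125.
Half the chord is √(r² − d²) = √(225/2), so the full chord is 15√2.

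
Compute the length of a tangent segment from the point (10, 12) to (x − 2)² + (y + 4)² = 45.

5√11

With centre O = (2, −4), |OP|² = 320 and r² = 45.
Power of the point: PT² = |PO|² − r² = 275, so PT = 5√11.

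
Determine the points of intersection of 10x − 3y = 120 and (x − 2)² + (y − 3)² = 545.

(6, −20) and (18, 20)

Express y = (−120 + 10x)/3 and substitute into the circle:
109x² − 2616x + 11772 = 0  ⟹  x² − 24x + 108 = 0
x = 18 or x = 6, giving (18, 20) and (6, −20).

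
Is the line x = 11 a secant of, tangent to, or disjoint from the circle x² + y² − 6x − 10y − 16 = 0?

Substituting the line into the circle gives y² − 10y + 39 = 0.
Discriminant = (−10)² − 4·1·(39) = −56 < 0.
No real roots: the line does not meet the circle.

disjoint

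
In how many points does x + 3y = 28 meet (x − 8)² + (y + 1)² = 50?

0

Centre (8, −1), r² = 50. Distance² from centre to line = (−23)²/10 = 529/10.
Since d² > r², the line lies outside the circle.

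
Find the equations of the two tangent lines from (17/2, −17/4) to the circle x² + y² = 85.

9x − 2y = 85 and 7x − 6y = 85

A line y − (−17/4) = m(x − (17/2)) is tangent when its distance from (0, 0) is √85:
(−17/2m − (17/4))² = 85(m² + 1)
12m² − 68m + 63 = 0, so m = 9/2 or m = 7/6.
With m = 9/2: 9x − 2y = 85. With m = 7/6: 7x − 6y = 85.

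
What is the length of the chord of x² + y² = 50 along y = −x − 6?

Express y = −x − 6 and substitute into the circle:
2x² + 12x − 14 = 0  ⟹  x² + 6x − 7 = 0
x = 1 or x = −7, giving (1, −7) and (−7, 1).
Chord length = distance between (1, −7) and (−7, 1) = √128 = 8√2.

8√2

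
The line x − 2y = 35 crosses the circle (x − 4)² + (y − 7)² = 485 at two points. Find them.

(5, −15) and (21, −7)

Substitute y = (−35 + x)/2:
5x² − 130x + 525 = 0  ⟹  x² − 26x + 105 = 0
x = 21 or x = 5, giving (21, −7) and (5, −15).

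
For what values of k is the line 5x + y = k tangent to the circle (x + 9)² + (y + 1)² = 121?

Tangency holds when the distance from the centre (−9, −1) to the line equals the radius 11:
|5·(−9) + 1·(−1) − k| / √26 = 11
|k − (−46)| = 11√26.

k = −46 ± 11√26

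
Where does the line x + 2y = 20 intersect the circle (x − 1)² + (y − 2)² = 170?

Substitute y = (20 − x)/2:
5x² − 40x − 420 = 0  ⟹  x² − 8x − 84 = 0
x = 14 or x = −6, giving (14, 3) and (−6, 13).

(−6, 13) and (14, 3)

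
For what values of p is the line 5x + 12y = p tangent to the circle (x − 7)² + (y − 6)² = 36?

p = 29 or p = 185

For a tangent, require d(centre, line) = r = 6.
|5·7 + 12·6 − p| / √169 = 6
|p − (107)| = 6·13, so p = 185 or p = 29.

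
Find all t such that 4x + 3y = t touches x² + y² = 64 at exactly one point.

Tangency holds when the distance from the centre (0, 0) to the line equals the radius 8:
|4·0 + 3·0 − t| / √25 = 8
|t| = 8·5, so t = 40 or t = −40.

t = −40 or t = 40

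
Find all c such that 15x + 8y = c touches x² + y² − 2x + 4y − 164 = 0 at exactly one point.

c = −222 or c = 220

For a tangent, require d(centre, line) = r = 13.
|15·1 + 8·(−2) − c| / √289 = 13
|c − (−1)| = 13·17, so c = 220 or c = −222.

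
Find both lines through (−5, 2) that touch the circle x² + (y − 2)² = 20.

Let a tangent through (−5, 2) have slope m. Its distance from (0, 2) must equal 2√5:
[m·(5) − (0)]² = 20(m² + 1)
m² − 4 = 0, so m = 2 or m = −2.
With m = 2: 2x − y = −12. With m = −2: 2x + y = −8.

2x − y = −12 and 2x + y = −8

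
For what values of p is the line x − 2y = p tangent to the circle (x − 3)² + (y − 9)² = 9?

p = −15 ± 3√5

For a tangent, require d(centre, line) = r = 3.
|1·3 − 2·9 − p| / √5 = 3
|p − (−15)| = 3√5.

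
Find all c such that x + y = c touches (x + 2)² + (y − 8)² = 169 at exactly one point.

c = 6 ± 13√2

The line touches the circle iff its distance from (−2, 8) is 13:
|1·(−2) + 1·8 − c| / √2 = 13
|c − (6)| = 13√2.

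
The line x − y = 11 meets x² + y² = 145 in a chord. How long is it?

The distance from (0, 0) to the line is 11/√2, and r² = 145.
Half the chord is √(r² − d²) = √(169/2), so the full chord is 13√2.

13√2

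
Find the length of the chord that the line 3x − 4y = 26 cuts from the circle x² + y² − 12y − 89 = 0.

10

Centre (0, 6), r² = 125. Perpendicular distance d from centre to line = |−50| / √25 = 50/√25.
Half the chord is √(r² − d²) = √(25), so the full chord is 10.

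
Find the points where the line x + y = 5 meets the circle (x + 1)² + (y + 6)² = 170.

Express y = −x + 5 and substitute into the circle:
2x² − 20x − 48 = 0  ⟹  x² − 10x − 24 = 0
x = 12 or x = −2, giving (12, −7) and (−2, 7).

(−2, 7) and (12, −7)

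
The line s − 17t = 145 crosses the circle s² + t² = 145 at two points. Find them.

(−8, −9) and (9, −8)

Substitute t = (−145 + s)/17:
290s² − 290s − 20880 = 0  ⟹  s² − s − 72 = 0
s = 9 or s = −8, giving (9, −8) and (−8, −9).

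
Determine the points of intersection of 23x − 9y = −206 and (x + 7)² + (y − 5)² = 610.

(−16, −18) and (2, 28)

Substitute y = (206 + 23x)/9:
610x² + 8540x − 19520 = 0  ⟹  x² + 14x − 32 = 0
x = 2 or x = −16, giving (2, 28) and (−16, −18).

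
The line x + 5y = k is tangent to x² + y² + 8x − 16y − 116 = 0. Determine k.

For a tangent, require d(centre, line) = r = 14.
|1·(−4) + 5·8 − k| / √26 = 14
|k − (36)| = 14√26.

k = 36 ± 14√26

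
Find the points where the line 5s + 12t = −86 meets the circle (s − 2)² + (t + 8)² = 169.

Express t = (−86 − 5s)/12 and substitute into the circle:
169s² − 676s − 23660 = 0  ⟹  s² − 4s − 140 = 0
s = 14 or s = −10, giving (14, −13) and (−10, −3).

(−10, −3) and (14, −13)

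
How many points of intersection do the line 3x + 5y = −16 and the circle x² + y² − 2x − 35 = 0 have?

2

Centre (1, 0), r² = 36. Distance² from centre to line = (19)²/34 = 361/34.
Since d² < r², the line cuts the circle twice.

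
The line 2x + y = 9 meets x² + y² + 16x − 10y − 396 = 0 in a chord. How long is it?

18√5

Centre (−8, 5), r² = 485. Perpendicular distance d from centre to line = |−20| / √5 = 20/√5.
Half the chord is √(r² − d²) = √(405), so the full chord is 18√5.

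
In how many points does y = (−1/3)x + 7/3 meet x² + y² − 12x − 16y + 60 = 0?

Centre (6, 8), r² = 40. Distance² from centre to line = (23)²/10 = 529/10.
Since d² > r², the line lies outside the circle.

0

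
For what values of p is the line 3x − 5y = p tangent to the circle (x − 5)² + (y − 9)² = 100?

p = −30 ± 10√34

For a tangent, require d(centre, line) = r = 10.
|3·5 − 5·9 − p| / √34 = 10
|p − (−30)| = 10√34.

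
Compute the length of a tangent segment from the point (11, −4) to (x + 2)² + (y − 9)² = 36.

With centre O = (−2, 9), |OP|² = 338 and r² = 36.
Power of the point: PT² = |PO|² − r² = 302, so PT = √302.

√302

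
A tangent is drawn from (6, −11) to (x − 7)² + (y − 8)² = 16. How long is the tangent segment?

With centre O = (7, 8), |OP|² = 362 and r² = 16.
Power of the point: PT² = |PO|² − r² = 346, so PT = √346.

√346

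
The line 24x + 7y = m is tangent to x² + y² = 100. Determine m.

m = −250 or m = 250

Tangency holds when the distance from the centre (0, 0) to the line equals the radius 10:
|24·0 + 7·0 − m| / √625 = 10
|m| = 10·25, so m = 250 or m = −250.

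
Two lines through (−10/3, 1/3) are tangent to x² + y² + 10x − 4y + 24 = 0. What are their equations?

A line y − (1/3) = m(x − (−10/3)) is tangent when its distance from (−5, 2) is √5:
[m·(−5/3) − (5/3)]² = 5(m² + 1)
2m² − 5m + 2 = 0, so m = 2 or m = 1/2.
Through (−10/3, 1/3) these give 2x − y = −7 and x − 2y = −4.

2x − y = −7 and x − 2y = −4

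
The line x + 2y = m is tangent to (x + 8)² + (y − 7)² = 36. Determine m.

m = 6 ± 6√5

Tangency holds when the distance from the centre (−8, 7) to the line equals the radius 6:
|1·(−8) + 2·7 − m| / √5 = 6
|m − (6)| = 6√5.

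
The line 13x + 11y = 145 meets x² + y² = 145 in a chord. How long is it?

√290

The distance from (0, 0) to the line is 145/√290, and r² = 145.
Chord = 2√(r² − d²) = 2·√(145/2) = √290.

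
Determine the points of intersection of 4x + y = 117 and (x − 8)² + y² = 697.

(24, 21) and (32, −11)

Substitute y = −4x + 117:
17x² − 952x + 13056 = 0  ⟹  x² − 56x + 768 = 0
x = 32 or x = 24, giving (32, −11) and (24, 21).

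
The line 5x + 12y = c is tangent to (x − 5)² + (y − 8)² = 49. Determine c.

c = 30 or c = 212

The line touches the circle iff its distance from (5, 8) is 7:
|5·5 + 12·8 − c| / √169 = 7
|c − (121)| = 7·13, so c = 212 or c = 30.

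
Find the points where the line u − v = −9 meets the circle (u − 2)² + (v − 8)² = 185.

From the line, v = u + 9. Substituting:
2u² − 2u − 180 = 0  ⟹  u² − u − 90 = 0
u = 10 or u = −9, giving (10, 19) and (−9, 0).

(−9, 0) and (10, 19)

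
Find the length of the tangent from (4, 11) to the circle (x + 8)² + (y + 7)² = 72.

6√11

With centre O = (−8, −7), |OP|² = 468 and r² = 72.
The tangent meets the radius at right angles, so tangent² = |PO|² − r² = 468 − 72 = 396.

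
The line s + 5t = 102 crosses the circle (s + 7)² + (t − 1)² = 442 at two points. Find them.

(−8, 22) and (2, 20)

Express t = (102 − s)/5 and substitute into the circle:
26s² + 156s − 416 = 0  ⟹  s² + 6s − 16 = 0
s = 2 or s = −8, giving (2, 20) and (−8, 22).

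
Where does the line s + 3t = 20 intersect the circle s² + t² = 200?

Substitute t = (20 − s)/3:
10s² − 40s − 1400 = 0  ⟹  s² − 4s − 140 = 0
s = 14 or s = −10, giving (14, 2) and (−10, 10).

(−10, 10) and (14, 2)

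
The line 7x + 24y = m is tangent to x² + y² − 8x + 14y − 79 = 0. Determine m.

For a tangent, require d(centre, line) = r = 12.
|7·4 + 24·(−7) − m| / √625 = 12
|m − (−140)| = 12·25, so m = 160 or m = −440.

m = −440 or m = 160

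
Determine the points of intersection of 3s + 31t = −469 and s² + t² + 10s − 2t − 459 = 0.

Substitute t = (−469 − 3s)/31:
970s² + 12610s − 192060 = 0  ⟹  s² + 13s − 198 = 0
s = 9 or s = −22, giving (9, −16) and (−22, −13).

(−22, −13) and (9, −16)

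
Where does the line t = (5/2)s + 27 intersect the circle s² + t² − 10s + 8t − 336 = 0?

Substitute t = (54 + 5s)/2:
29s² + 580s + 2436 = 0  ⟹  s² + 20s + 84 = 0
s = −6 or s = −14, giving (−6, 12) and (−14, −8).

(−14, −8) and (−6, 12)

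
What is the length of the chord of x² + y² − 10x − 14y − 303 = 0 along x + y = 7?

The distance from (5, 7) to the line is 5/√2, and r² = 377.
Chord = 2√(r² − d²) = 2·√(729/2) = 27√2.

27√2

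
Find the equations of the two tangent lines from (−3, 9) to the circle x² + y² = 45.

x + 2y = 15 and 2x − y = −15

Let a tangent through (−3, 9) have slope m. Its distance from (0, 0) must equal 3√5:
(3m − (−9))² = 45(m² + 1)
2m² − 3m − 2 = 0, so m = −1/2 or m = 2.
With m = −1/2: x + 2y = 15. With m = 2: 2x − y = −15.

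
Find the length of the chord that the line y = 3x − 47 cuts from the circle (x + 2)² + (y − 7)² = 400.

4√10

Centre (−2, 7), r² = 400. Perpendicular distance d from centre to line = |−60| / √10 = 60/√10.
Half the chord is √(r² − d²) = √(40), so the full chord is 4√10.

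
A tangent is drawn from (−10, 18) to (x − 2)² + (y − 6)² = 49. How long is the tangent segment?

The centre is (2, 6) and r = 7. The square of the distance from P to the centre is 144 + 144 = 288.
The tangent meets the radius at right angles, so tangent² = |PO|² − r² = 288 − 49 = 239.

√239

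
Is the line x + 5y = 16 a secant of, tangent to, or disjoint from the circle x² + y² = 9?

disjoint

Substituting the line into the circle gives 26x² − 32x + 31 = 0.
Δ = 1024 − 3224 = −2200.
No real roots: the line does not meet the circle.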